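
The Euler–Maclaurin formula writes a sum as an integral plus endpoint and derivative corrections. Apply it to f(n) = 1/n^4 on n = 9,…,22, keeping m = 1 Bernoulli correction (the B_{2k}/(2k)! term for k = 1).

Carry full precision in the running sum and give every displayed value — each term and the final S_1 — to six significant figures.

S_1 ≈ 0.000509865

∫_9^22 1/x^4 dx evaluates to 0.000425943.
½[f(9) + f(22)] = ½[0.000152416 + 4.26883e-06] = 7.83423e-05.
Integral + boundary = 0.000504285.
Order-1 term: 1/12 · (-7.76152e-07 − (-6.77404e-05)) = 5.58035e-06.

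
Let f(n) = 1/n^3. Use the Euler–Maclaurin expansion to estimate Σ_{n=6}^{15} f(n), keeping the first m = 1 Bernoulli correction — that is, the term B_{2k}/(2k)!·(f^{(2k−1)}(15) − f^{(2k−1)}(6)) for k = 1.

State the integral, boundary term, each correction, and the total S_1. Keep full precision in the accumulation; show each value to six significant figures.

Integral: ∫_6^15 1/x^3 dx = 0.0116667.
Boundary: ½(f(6) + f(15)) = ½(0.00462963 + 0.000296296) = 0.00246296.
Running total after boundary: 0.0141296.
Correction k=1: B_{2}/2! · (f^{(1)}(15) − f^{(1)}(6)) = 1/12 · (-5.92593e-05 − (-0.00231481)) = 0.000187963.

S_1 ≈ 0.0143176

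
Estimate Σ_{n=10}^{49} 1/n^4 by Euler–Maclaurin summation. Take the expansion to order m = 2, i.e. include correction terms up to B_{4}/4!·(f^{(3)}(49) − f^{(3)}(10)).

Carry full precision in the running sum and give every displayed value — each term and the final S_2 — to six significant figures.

S_2 ≈ 0.000383902

Integral: ∫_10^49 1/x^4 dx = 0.000330500.
½[f(10) + f(49)] = ½[0.000100000 + 1.73467e-07] = 5.00867e-05.
So far: 0.000380587.
Correction k=1: B_{2}/2! · (f^{(1)}(49) − f^{(1)}(10)) = 1/12 · (-1.41605e-08 − (-4.00000e-05)) = 3.33215e-06.
Partial sum through k=1: 0.000383919.
Correction k=2: B_{4}/4! · (f^{(3)}(49) − f^{(3)}(10)) = −1/720 · (-1.76933e-10 − (-1.20000e-05)) = -1.66664e-08.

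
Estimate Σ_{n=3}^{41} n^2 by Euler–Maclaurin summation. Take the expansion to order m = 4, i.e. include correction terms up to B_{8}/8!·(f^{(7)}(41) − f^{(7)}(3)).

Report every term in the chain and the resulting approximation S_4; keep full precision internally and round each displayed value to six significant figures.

∫_3^41 x^2 dx evaluates to 22964.7.
Endpoint term: (f(3) + f(41))/2 = (9.00000 + 1681.00)/2 = 845.000.
So far: 23809.7.
Correction k=1: B_{2}/2! · (f^{(1)}(41) − f^{(1)}(3)) = 1/12 · (82.0000 − 6.00000) = 6.33333.
Partial sum through k=1: 23816.0.
Correction k=2: B_{4}/4! · (f^{(3)}(41) − f^{(3)}(3)) = −1/720 · (0.00000 − 0.00000) = 0.00000.
Partial sum through k=2: 23816.0.
Correction k=3: B_{6}/6! · (f^{(5)}(41) − f^{(5)}(3)) = 1/30240 · (0.00000 − 0.00000) = 0.00000.
Partial sum through k=3: 23816.0.
Correction k=4: B_{8}/8! · (f^{(7)}(41) − f^{(7)}(3)) = −1/1209600 · (0.00000 − 0.00000) = 0.00000.

S_4 ≈ 23816.0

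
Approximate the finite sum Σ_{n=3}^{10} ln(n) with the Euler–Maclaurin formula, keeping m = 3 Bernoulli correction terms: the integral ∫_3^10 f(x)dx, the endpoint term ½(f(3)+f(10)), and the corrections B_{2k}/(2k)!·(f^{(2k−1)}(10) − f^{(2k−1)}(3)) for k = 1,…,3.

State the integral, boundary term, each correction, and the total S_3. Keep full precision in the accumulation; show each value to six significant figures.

S_3 ≈ 14.4113

The integral term ∫_3^10 ln(x) dx = 12.7300.
½[f(3) + f(10)] = ½[1.09861 + 2.30259] = 1.70060.
Integral + boundary = 14.4306.
k=1: B_{2}/(2)! × [f^{(1)}(10) − f^{(1)}(3)] = 1/12 × (0.100000 − 0.333333) = -0.0194444.
Partial sum through k=1: 14.4112.
k=2: B_{4}/(4)! × [f^{(3)}(10) − f^{(3)}(3)] = −1/720 × (0.00200000 − 0.0740741) = 0.000100103.
Partial sum through k=2: 14.4113.
k=3: B_{6}/(6)! × [f^{(5)}(10) − f^{(5)}(3)] = 1/30240 × (0.000240000 − 0.0987654) = -3.25812e-06.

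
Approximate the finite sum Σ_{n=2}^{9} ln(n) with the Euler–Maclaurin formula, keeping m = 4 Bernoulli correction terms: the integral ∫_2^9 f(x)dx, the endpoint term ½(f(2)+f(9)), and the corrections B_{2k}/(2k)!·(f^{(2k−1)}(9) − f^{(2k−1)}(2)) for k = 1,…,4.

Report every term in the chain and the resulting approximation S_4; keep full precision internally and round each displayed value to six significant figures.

S_4 ≈ 12.8018

The integral term ∫_2^9 ln(x) dx = 11.3887.
Endpoint term: (f(2) + f(9))/2 = (0.693147 + 2.19722)/2 = 1.44519.
Integral + boundary = 12.8339.
Correction k=1: B_{2}/2! · (f^{(1)}(9) − f^{(1)}(2)) = 1/12 · (0.111111 − 0.500000) = -0.0324074.
After k=1: 12.8015.
Correction k=2: B_{4}/4! · (f^{(3)}(9) − f^{(3)}(2)) = −1/720 · (0.00274348 − 0.250000) = 0.000343412.
After k=2: 12.8018.
Correction k=3: B_{6}/6! · (f^{(5)}(9) − f^{(5)}(2)) = 1/30240 · (0.000406442 − 0.750000) = -2.47881e-05.
After k=3: 12.8018.
Correction k=4: B_{8}/8! · (f^{(7)}(9) − f^{(7)}(2)) = −1/1209600 · (0.000150534 − 5.62500) = 4.65017e-06.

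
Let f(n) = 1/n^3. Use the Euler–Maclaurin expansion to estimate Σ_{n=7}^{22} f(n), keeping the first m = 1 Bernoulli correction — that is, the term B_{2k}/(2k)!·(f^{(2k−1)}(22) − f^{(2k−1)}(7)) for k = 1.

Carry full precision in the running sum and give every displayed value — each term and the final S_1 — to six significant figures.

Integral: ∫_7^22 1/x^3 dx = 0.00917102.
½[f(7) + f(22)] = ½[0.00291545 + 9.39144e-05] = 0.00150468.
Integral + boundary = 0.0106757.
k=1: B_{2}/(2)! × [f^{(1)}(22) − f^{(1)}(7)] = 1/12 × (-1.28065e-05 − (-0.00124948)) = 0.000103056.

S_1 ≈ 0.0107788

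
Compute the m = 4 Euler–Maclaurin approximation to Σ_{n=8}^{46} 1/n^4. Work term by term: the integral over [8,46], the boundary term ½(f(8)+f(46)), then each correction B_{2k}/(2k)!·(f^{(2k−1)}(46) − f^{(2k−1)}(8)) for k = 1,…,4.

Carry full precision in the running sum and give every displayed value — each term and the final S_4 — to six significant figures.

∫_8^46 1/x^4 dx evaluates to 0.000647617.
½[f(8) + f(46)] = ½[0.000244141 + 2.23341e-07] = 0.000122182.
So far: 0.000769799.
Order-1 term: 1/12 · (-1.94210e-08 − (-0.000122070)) = 1.01709e-05.
After k=1: 0.000779970.
Order-2 term: −1/720 · (-2.75345e-10 − (-5.72205e-05)) = -7.94725e-08.
After k=2: 0.000779891.
Order-3 term: 1/30240 · (-7.28700e-12 − (-5.00679e-05)) = 1.65568e-09.
After k=3: 0.000779892.
Order-4 term: −1/1209600 · (-3.09939e-13 − (-7.04080e-05)) = -5.82077e-11.

S_4 ≈ 0.000779892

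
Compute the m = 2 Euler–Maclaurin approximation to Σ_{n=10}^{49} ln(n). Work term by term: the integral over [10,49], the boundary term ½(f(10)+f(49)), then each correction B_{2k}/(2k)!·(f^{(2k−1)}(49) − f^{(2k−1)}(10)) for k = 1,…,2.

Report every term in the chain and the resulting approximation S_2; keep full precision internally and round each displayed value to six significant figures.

The integral term ∫_10^49 ln(x) dx = 128.673.
Boundary: ½(f(10) + f(49)) = ½(2.30259 + 3.89182) = 3.09720.
Integral + boundary = 131.771.
Order-1 term: 1/12 · (0.0204082 − 0.100000) = -0.00663265.
After k=1: 131.764.
Order-2 term: −1/720 · (1.69997e-05 − 0.00200000) = 2.75417e-06.

S_2 ≈ 131.764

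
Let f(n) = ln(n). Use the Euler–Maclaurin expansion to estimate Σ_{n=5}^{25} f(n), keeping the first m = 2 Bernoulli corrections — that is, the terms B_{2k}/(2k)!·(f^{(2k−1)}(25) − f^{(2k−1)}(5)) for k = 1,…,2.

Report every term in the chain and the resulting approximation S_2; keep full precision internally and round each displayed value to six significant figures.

∫_5^25 ln(x) dx evaluates to 52.4247.
Boundary: ½(f(5) + f(25)) = ½(1.60944 + 3.21888) = 2.41416.
Running total after boundary: 54.8389.
k=1: B_{2}/(2)! × [f^{(1)}(25) − f^{(1)}(5)] = 1/12 × (0.0400000 − 0.200000) = -0.0133333.
After k=1: 54.8255.
k=2: B_{4}/(4)! × [f^{(3)}(25) − f^{(3)}(5)] = −1/720 × (0.000128000 − 0.0160000) = 2.20444e-05.

S_2 ≈ 54.8256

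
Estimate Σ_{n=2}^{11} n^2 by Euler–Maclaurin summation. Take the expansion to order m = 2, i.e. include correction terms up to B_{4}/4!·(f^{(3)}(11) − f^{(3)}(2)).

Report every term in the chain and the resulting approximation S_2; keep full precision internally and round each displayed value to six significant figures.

The integral term ∫_2^11 x^2 dx = 441.000.
Boundary: ½(f(2) + f(11)) = ½(4.00000 + 121.000) = 62.5000.
So far: 503.500.
Correction k=1: B_{2}/2! · (f^{(1)}(11) − f^{(1)}(2)) = 1/12 · (22.0000 − 4.00000) = 1.50000.
Running total after k=1: 505.000.
Correction k=2: B_{4}/4! · (f^{(3)}(11) − f^{(3)}(2)) = −1/720 · (0.00000 − 0.00000) = 0.00000.

S_2 ≈ 505.000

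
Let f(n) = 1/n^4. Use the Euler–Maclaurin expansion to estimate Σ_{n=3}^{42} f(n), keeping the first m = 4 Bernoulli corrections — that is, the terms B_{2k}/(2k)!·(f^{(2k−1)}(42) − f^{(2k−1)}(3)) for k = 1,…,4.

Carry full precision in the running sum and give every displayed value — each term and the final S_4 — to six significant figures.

S_4 ≈ 0.0198182

∫_3^42 1/x^4 dx evaluates to 0.0123412.
Endpoint term: (f(3) + f(42))/2 = (0.0123457 + 3.21368e-07)/2 = 0.00617300.
Running total after boundary: 0.0185142.
Correction k=1: B_{2}/2! · (f^{(1)}(42) − f^{(1)}(3)) = 1/12 · (-3.06065e-08 − (-0.0164609)) = 0.00137174.
Partial sum through k=1: 0.0198859.
Correction k=2: B_{4}/4! · (f^{(3)}(42) − f^{(3)}(3)) = −1/720 · (-5.20519e-10 − (-0.0548697)) = -7.62079e-05.
Partial sum through k=2: 0.0198097.
Correction k=3: B_{6}/6! · (f^{(5)}(42) − f^{(5)}(3)) = 1/30240 · (-1.65244e-11 − (-0.341411)) = 1.12901e-05.
Partial sum through k=3: 0.0198210.
Correction k=4: B_{8}/8! · (f^{(7)}(42) − f^{(7)}(3)) = −1/1209600 · (-8.43082e-13 − (-3.41411)) = -2.82251e-06.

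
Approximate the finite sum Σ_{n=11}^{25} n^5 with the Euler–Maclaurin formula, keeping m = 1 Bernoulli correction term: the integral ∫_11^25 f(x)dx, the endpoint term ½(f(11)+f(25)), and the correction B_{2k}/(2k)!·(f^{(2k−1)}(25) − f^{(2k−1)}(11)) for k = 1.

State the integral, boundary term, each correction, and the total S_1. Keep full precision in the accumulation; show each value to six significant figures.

S_1 ≈ 4.55148e+07

The integral term ∫_11^25 x^5 dx = 4.03948e+07.
Boundary: ½(f(11) + f(25)) = ½(161051 + 9.76562e+06) = 4.96334e+06.
Integral + boundary = 4.53582e+07.
Order-1 term: 1/12 · (1.95312e+06 − 73205.0) = 156660.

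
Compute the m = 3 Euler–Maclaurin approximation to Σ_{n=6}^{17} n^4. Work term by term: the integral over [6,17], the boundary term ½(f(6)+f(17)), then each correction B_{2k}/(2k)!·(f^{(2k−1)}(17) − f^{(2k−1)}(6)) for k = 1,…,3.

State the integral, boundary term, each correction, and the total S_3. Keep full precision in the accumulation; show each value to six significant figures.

∫_6^17 x^4 dx evaluates to 282416.
Boundary: ½(f(6) + f(17)) = ½(1296.00 + 83521.0) = 42408.5.
Running total after boundary: 324825.
Correction k=1: B_{2}/2! · (f^{(1)}(17) − f^{(1)}(6)) = 1/12 · (19652.0 − 864.000) = 1565.67.
Partial sum through k=1: 326390.
Correction k=2: B_{4}/4! · (f^{(3)}(17) − f^{(3)}(6)) = −1/720 · (408.000 − 144.000) = -0.366667.
Partial sum through k=2: 326390.
Correction k=3: B_{6}/6! · (f^{(5)}(17) − f^{(5)}(6)) = 1/30240 · (0.00000 − 0.00000) = 0.00000.

S_3 ≈ 326390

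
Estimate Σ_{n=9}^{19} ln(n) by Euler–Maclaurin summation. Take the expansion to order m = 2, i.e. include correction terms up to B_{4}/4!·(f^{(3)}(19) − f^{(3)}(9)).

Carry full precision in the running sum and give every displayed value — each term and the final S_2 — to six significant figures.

∫_9^19 ln(x) dx evaluates to 26.1693.
Endpoint term: (f(9) + f(19))/2 = (2.19722 + 2.94444)/2 = 2.57083.
Running total after boundary: 28.7402.
k=1: B_{2}/(2)! × [f^{(1)}(19) − f^{(1)}(9)] = 1/12 × (0.0526316 − 0.111111) = -0.00487329.
Running total after k=1: 28.7353.
k=2: B_{4}/(4)! × [f^{(3)}(19) − f^{(3)}(9)] = −1/720 × (0.000291588 − 0.00274348) = 3.40541e-06.

S_2 ≈ 28.7353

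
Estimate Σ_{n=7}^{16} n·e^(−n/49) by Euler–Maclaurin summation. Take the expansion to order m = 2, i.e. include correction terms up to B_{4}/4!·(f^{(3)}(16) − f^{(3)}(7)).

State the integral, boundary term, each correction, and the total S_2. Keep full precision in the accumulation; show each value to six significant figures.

Integral: ∫_7^16 x·e^(−x/49) dx = 80.9830.
Endpoint term: (f(7) + f(16))/2 = (6.06815 + 11.5428)/2 = 8.80545.
So far: 89.7884.
Correction k=1: B_{2}/2! · (f^{(1)}(16) − f^{(1)}(7)) = 1/12 · (0.485856 − 0.743038) = -0.0214319.
After k=1: 89.7670.
Correction k=2: B_{4}/4! · (f^{(3)}(16) − f^{(3)}(7)) = −1/720 · (0.000803290 − 0.00103157) = 3.17052e-07.

S_2 ≈ 89.7670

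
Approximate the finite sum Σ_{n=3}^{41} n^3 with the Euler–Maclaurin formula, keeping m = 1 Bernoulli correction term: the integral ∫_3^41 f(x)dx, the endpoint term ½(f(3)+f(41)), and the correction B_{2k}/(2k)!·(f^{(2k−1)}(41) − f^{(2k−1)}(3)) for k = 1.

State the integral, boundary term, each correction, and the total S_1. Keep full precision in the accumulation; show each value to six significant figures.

∫_3^41 x^3 dx evaluates to 706420.
Endpoint term: (f(3) + f(41))/2 = (27.0000 + 68921.0)/2 = 34474.0.
So far: 740894.
k=1: B_{2}/(2)! × [f^{(1)}(41) − f^{(1)}(3)] = 1/12 × (5043.00 − 27.0000) = 418.000.

S_1 ≈ 741312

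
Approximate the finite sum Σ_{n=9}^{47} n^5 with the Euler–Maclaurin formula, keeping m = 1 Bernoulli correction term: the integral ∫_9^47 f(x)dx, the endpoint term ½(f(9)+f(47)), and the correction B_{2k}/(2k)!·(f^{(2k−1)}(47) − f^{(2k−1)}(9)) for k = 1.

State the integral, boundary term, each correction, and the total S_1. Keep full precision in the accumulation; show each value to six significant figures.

S_1 ≈ 1.91318e+09

Integral: ∫_9^47 x^5 dx = 1.79645e+09.
Boundary: ½(f(9) + f(47)) = ½(59049.0 + 2.29345e+08) = 1.14702e+08.
Integral + boundary = 1.91115e+09.
Order-1 term: 1/12 · (2.43984e+07 − 32805.0) = 2.03047e+06.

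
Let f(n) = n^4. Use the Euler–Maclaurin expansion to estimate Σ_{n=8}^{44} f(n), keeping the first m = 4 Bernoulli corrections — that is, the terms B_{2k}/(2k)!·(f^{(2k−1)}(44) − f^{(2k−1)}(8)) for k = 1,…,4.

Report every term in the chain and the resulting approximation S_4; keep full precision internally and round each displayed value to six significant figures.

S_4 ≈ 3.48810e+07

∫_8^44 x^4 dx evaluates to 3.29767e+07.
Boundary: ½(f(8) + f(44)) = ½(4096.00 + 3.74810e+06) = 1.87610e+06.
Integral + boundary = 3.48528e+07.
Order-1 term: 1/12 · (340736 − 2048.00) = 28224.0.
Partial sum through k=1: 3.48810e+07.
Order-2 term: −1/720 · (1056.00 − 192.000) = -1.20000.
Partial sum through k=2: 3.48810e+07.
Order-3 term: 1/30240 · (0.00000 − 0.00000) = 0.00000.
Partial sum through k=3: 3.48810e+07.
Order-4 term: −1/1209600 · (0.00000 − 0.00000) = 0.00000.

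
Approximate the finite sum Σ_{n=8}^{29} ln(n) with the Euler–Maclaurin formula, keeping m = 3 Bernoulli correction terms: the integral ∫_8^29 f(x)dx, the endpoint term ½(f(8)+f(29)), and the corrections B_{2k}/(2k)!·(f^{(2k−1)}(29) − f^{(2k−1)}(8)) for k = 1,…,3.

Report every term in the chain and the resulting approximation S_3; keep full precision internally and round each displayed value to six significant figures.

S_3 ≈ 62.7319

The integral term ∫_8^29 ln(x) dx = 60.0160.
Endpoint term: (f(8) + f(29))/2 = (2.07944 + 3.36730)/2 = 2.72337.
Running total after boundary: 62.7394.
k=1: B_{2}/(2)! × [f^{(1)}(29) − f^{(1)}(8)] = 1/12 × (0.0344828 − 0.125000) = -0.00754310.
After k=1: 62.7319.
k=2: B_{4}/(4)! × [f^{(3)}(29) − f^{(3)}(8)] = −1/720 × (8.20042e-05 − 0.00390625) = 5.31145e-06.
After k=2: 62.7319.
k=3: B_{6}/(6)! × [f^{(5)}(29) − f^{(5)}(8)] = 1/30240 × (1.17010e-06 − 0.000732422) = -2.41816e-08.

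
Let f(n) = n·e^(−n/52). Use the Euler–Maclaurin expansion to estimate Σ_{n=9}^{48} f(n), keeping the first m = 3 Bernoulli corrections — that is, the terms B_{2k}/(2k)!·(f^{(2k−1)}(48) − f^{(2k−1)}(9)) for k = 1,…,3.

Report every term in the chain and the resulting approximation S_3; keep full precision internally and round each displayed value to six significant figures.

∫_9^48 x·e^(−x/52) dx evaluates to 601.951.
Endpoint term: (f(9) + f(48))/2 = (7.56966 + 19.0701)/2 = 13.3199.
Integral + boundary = 615.271.
Order-1 term: 1/12 · (0.0305611 − 0.695503) = -0.0554118.
Running total after k=1: 615.215.
Order-2 term: −1/720 · (0.000305159 − 0.000879308) = 7.97429e-07.
Running total after k=2: 615.215.
Order-3 term: 1/30240 · (2.21530e-07 − 5.55253e-07) = -1.10358e-11.

S_3 ≈ 615.215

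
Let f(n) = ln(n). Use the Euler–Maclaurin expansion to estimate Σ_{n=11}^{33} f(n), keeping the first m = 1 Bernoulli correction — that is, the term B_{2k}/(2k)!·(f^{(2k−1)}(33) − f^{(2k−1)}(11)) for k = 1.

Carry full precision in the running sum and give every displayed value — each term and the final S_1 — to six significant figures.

S_1 ≈ 69.9501

Integral: ∫_11^33 ln(x) dx = 67.0079.
½[f(11) + f(33)] = ½[2.39790 + 3.49651] = 2.94720.
Running total after boundary: 69.9551.
k=1: B_{2}/(2)! × [f^{(1)}(33) − f^{(1)}(11)] = 1/12 × (0.0303030 − 0.0909091) = -0.00505051.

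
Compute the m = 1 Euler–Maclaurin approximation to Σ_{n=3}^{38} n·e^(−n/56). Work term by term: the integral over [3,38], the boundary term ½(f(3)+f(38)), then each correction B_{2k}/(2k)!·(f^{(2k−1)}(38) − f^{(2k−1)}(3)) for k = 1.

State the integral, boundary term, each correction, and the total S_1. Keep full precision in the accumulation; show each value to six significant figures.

S_1 ≈ 472.013

The integral term ∫_3^38 x·e^(−x/56) dx = 461.013.
Endpoint term: (f(3) + f(38))/2 = (2.84351 + 19.2790)/2 = 11.0612.
Integral + boundary = 472.074.
Correction k=1: B_{2}/2! · (f^{(1)}(38) − f^{(1)}(3)) = 1/12 · (0.163074 − 0.897061) = -0.0611656.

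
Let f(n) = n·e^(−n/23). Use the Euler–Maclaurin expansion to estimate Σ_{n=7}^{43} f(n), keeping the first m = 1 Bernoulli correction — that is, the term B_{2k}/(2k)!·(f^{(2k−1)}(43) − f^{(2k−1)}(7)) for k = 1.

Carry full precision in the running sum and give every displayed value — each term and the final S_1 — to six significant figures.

The integral term ∫_7^43 x·e^(−x/23) dx = 274.885.
½[f(7) + f(43)] = ½[5.16323 + 6.63020] = 5.89671.
Integral + boundary = 280.782.
Order-1 term: 1/12 · (-0.134079 − 0.513116) = -0.0539329.

S_1 ≈ 280.728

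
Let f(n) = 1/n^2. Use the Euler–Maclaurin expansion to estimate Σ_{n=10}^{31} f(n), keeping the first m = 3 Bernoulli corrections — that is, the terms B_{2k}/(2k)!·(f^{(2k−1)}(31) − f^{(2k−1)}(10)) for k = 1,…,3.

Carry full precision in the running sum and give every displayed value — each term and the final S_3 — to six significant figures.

The integral term ∫_10^31 1/x^2 dx = 0.0677419.
Endpoint term: (f(10) + f(31))/2 = (0.0100000 + 0.00104058)/2 = 0.00552029.
So far: 0.0732622.
Order-1 term: 1/12 · (-6.71344e-05 − (-0.00200000)) = 0.000161072.
Running total after k=1: 0.0734233.
Order-2 term: −1/720 · (-8.38306e-07 − (-0.000240000)) = -3.32169e-07.
Running total after k=2: 0.0734230.
Order-3 term: 1/30240 · (-2.61698e-08 − (-7.20000e-05)) = 2.38009e-09.

S_3 ≈ 0.0734230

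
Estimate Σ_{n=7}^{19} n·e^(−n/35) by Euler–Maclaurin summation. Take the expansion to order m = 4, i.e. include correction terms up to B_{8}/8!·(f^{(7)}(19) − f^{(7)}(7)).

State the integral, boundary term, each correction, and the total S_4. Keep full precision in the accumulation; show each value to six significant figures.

S_4 ≈ 113.636

∫_7^19 x·e^(−x/35) dx evaluates to 105.282.
Boundary: ½(f(7) + f(19)) = ½(5.73112 + 11.0406) = 8.38587.
Running total after boundary: 113.668.
Order-1 term: 1/12 · (0.265639 − 0.654985) = -0.0324455.
Running total after k=1: 113.636.
Order-2 term: −1/720 · (0.00116556 − 0.00187138) = 9.80313e-07.
Running total after k=2: 113.636.
Order-3 term: 1/30240 · (1.72594e-06 − 2.61885e-06) = -2.95275e-11.
Running total after k=3: 113.636.
Order-4 term: −1/1209600 · (2.04114e-09 − 3.02860e-09) = 8.16354e-16.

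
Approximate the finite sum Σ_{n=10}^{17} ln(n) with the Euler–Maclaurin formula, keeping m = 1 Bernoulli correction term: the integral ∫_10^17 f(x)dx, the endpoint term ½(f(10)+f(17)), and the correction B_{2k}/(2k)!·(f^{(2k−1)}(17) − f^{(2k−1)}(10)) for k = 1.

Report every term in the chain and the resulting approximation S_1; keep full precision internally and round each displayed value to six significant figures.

Integral: ∫_10^17 ln(x) dx = 18.1388.
Boundary: ½(f(10) + f(17)) = ½(2.30259 + 2.83321) = 2.56790.
Integral + boundary = 20.7067.
k=1: B_{2}/(2)! × [f^{(1)}(17) − f^{(1)}(10)] = 1/12 × (0.0588235 − 0.100000) = -0.00343137.

S_1 ≈ 20.7032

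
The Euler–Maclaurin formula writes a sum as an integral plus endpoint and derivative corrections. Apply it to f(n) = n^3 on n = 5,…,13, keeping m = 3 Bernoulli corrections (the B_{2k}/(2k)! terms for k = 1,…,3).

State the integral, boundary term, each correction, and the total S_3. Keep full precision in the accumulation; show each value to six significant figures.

∫_5^13 x^3 dx evaluates to 6984.00.
½[f(5) + f(13)] = ½[125.000 + 2197.00] = 1161.00.
So far: 8145.00.
k=1: B_{2}/(2)! × [f^{(1)}(13) − f^{(1)}(5)] = 1/12 × (507.000 − 75.0000) = 36.0000.
Running total after k=1: 8181.00.
k=2: B_{4}/(4)! × [f^{(3)}(13) − f^{(3)}(5)] = −1/720 × (6.00000 − 6.00000) = 0.00000.
Running total after k=2: 8181.00.
k=3: B_{6}/(6)! × [f^{(5)}(13) − f^{(5)}(5)] = 1/30240 × (0.00000 − 0.00000) = 0.00000.

S_3 ≈ 8181.00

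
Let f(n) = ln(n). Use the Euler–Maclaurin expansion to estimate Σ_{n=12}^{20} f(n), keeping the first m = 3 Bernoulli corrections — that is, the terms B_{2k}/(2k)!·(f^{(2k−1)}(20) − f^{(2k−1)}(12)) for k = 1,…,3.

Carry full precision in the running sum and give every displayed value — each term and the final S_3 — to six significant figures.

S_3 ≈ 24.8333

Integral: ∫_12^20 ln(x) dx = 22.0958.
Boundary: ½(f(12) + f(20)) = ½(2.48491 + 2.99573) = 2.74032.
So far: 24.8361.
Order-1 term: 1/12 · (0.0500000 − 0.0833333) = -0.00277778.
Partial sum through k=1: 24.8333.
Order-2 term: −1/720 · (0.000250000 − 0.00115741) = 1.26029e-06.
Partial sum through k=2: 24.8333.
Order-3 term: 1/30240 · (7.50000e-06 − 9.64506e-05) = -2.94149e-09.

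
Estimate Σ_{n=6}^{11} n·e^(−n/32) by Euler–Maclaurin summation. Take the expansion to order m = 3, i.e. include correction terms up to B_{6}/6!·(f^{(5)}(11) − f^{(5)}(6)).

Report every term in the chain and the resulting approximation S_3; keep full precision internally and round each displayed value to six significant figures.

Integral: ∫_6^11 x·e^(−x/32) dx = 32.3693.
½[f(6) + f(11)] = ½[4.97417 + 7.80017] = 6.38717.
So far: 38.7565.
Correction k=1: B_{2}/2! · (f^{(1)}(11) − f^{(1)}(6)) = 1/12 · (0.465351 − 0.673586) = -0.0173529.
After k=1: 38.7391.
Correction k=2: B_{4}/4! · (f^{(3)}(11) − f^{(3)}(6)) = −1/720 · (0.00183942 − 0.00227700) = 6.07749e-07.
After k=2: 38.7391.
Correction k=3: B_{6}/6! · (f^{(5)}(11) − f^{(5)}(6)) = 1/30240 · (3.14882e-06 − 3.80488e-06) = -2.16950e-11.

S_3 ≈ 38.7391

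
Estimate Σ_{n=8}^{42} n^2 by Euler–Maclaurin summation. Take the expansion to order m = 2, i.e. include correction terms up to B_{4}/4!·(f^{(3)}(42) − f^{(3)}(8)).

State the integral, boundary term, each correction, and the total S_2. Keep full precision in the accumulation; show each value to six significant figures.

S_2 ≈ 25445.0

The integral term ∫_8^42 x^2 dx = 24525.3.
½[f(8) + f(42)] = ½[64.0000 + 1764.00] = 914.000.
Running total after boundary: 25439.3.
Order-1 term: 1/12 · (84.0000 − 16.0000) = 5.66667.
After k=1: 25445.0.
Order-2 term: −1/720 · (0.00000 − 0.00000) = 0.00000.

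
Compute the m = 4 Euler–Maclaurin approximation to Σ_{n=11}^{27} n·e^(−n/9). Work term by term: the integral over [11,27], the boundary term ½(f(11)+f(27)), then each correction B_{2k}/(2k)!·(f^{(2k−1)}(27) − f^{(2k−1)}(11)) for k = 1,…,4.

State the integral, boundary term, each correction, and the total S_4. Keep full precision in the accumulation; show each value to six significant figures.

S_4 ≈ 39.1819

∫_11^27 x·e^(−x/9) dx evaluates to 36.8925.
Endpoint term: (f(11) + f(27))/2 = (3.24032 + 1.34425)/2 = 2.29229.
So far: 39.1847.
k=1: B_{2}/(2)! × [f^{(1)}(27) − f^{(1)}(11)] = 1/12 × (-0.0995741 − (-0.0654611)) = -0.00284276.
Running total after k=1: 39.1819.
k=2: B_{4}/(4)! × [f^{(3)}(27) − f^{(3)}(11)] = −1/720 × (0.00000 − 0.00646529) = 8.97957e-06.
Running total after k=2: 39.1819.
k=3: B_{6}/(6)! × [f^{(5)}(27) − f^{(5)}(11)] = 1/30240 × (1.51767e-05 − 0.000169614) = -5.10706e-09.
Running total after k=3: 39.1819.
k=4: B_{8}/(8)! × [f^{(7)}(27) − f^{(7)}(11)] = −1/1209600 × (3.74733e-07 − 3.20259e-06) = 2.33785e-12.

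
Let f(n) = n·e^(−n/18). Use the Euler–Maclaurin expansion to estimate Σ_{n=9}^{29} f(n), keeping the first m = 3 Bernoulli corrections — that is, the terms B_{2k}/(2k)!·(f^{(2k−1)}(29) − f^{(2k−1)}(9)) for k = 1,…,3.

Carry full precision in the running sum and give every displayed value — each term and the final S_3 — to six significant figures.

The integral term ∫_9^29 x·e^(−x/18) dx = 125.857.
Boundary: ½(f(9) + f(29)) = ½(5.45878 + 5.79030) = 5.62454.
So far: 131.481.
Correction k=1: B_{2}/2! · (f^{(1)}(29) − f^{(1)}(9)) = 1/12 · (-0.122018 − 0.303265) = -0.0354403.
Partial sum through k=1: 131.446.
Correction k=2: B_{4}/4! · (f^{(3)}(29) − f^{(3)}(9)) = −1/720 · (0.000855906 − 0.00468002) = 5.31127e-06.
Partial sum through k=2: 131.446.
Correction k=3: B_{6}/6! · (f^{(5)}(29) − f^{(5)}(9)) = 1/30240 · (6.44571e-06 − 2.60001e-05) = -6.46640e-10.

S_3 ≈ 131.446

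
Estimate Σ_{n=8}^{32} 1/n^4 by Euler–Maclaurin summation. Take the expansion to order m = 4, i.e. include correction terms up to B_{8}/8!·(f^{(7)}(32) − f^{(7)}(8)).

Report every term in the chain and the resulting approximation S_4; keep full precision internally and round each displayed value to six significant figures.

∫_8^32 1/x^4 dx evaluates to 0.000640869.
½[f(8) + f(32)] = ½[0.000244141 + 9.53674e-07] = 0.000122547.
Running total after boundary: 0.000763416.
k=1: B_{2}/(2)! × [f^{(1)}(32) − f^{(1)}(8)] = 1/12 × (-1.19209e-07 − (-0.000122070)) = 1.01626e-05.
After k=1: 0.000773579.
k=2: B_{4}/(4)! × [f^{(3)}(32) − f^{(3)}(8)] = −1/720 × (-3.49246e-09 − (-5.72205e-05)) = -7.94680e-08.
After k=2: 0.000773499.
k=3: B_{6}/(6)! × [f^{(5)}(32) − f^{(5)}(8)] = 1/30240 × (-1.90994e-10 − (-5.00679e-05)) = 1.65568e-09.
After k=3: 0.000773501.
k=4: B_{8}/(8)! × [f^{(7)}(32) − f^{(7)}(8)] = −1/1209600 × (-1.67866e-11 − (-7.04080e-05)) = -5.82076e-11.

S_4 ≈ 0.000773501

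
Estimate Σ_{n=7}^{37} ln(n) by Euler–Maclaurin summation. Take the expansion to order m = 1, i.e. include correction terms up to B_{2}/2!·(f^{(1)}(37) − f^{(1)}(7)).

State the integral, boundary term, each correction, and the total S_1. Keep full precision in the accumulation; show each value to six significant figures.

S_1 ≈ 92.7514

The integral term ∫_7^37 ln(x) dx = 89.9826.
Endpoint term: (f(7) + f(37))/2 = (1.94591 + 3.61092)/2 = 2.77841.
Integral + boundary = 92.7610.
Correction k=1: B_{2}/2! · (f^{(1)}(37) − f^{(1)}(7)) = 1/12 · (0.0270270 − 0.142857) = -0.00965251.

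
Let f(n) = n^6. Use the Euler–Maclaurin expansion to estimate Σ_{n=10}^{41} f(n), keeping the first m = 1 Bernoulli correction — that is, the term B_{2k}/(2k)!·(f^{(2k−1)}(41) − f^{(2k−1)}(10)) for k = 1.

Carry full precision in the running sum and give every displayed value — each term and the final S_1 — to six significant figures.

S_1 ≈ 3.02540e+10

Integral: ∫_10^41 x^6 dx = 2.78206e+10.
Endpoint term: (f(10) + f(41))/2 = (1.00000e+06 + 4.75010e+09)/2 = 2.37555e+09.
Running total after boundary: 3.01962e+10.
Correction k=1: B_{2}/2! · (f^{(1)}(41) − f^{(1)}(10)) = 1/12 · (6.95137e+08 − 600000) = 5.78781e+07.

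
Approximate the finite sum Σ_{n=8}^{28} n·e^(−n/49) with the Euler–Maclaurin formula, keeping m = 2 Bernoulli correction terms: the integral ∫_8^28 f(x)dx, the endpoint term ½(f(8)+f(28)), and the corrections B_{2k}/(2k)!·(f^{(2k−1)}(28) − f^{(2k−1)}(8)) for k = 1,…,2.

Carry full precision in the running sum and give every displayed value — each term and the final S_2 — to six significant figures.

The integral term ∫_8^28 x·e^(−x/49) dx = 241.597.
Endpoint term: (f(8) + f(28))/2 = (6.79493 + 15.8121)/2 = 11.3035.
So far: 252.901.
Order-1 term: 1/12 · (0.242022 − 0.710694) = -0.0390560.
After k=1: 252.862.
Order-2 term: −1/720 · (0.000571203 − 0.00100351) = 6.00425e-07.

S_2 ≈ 252.862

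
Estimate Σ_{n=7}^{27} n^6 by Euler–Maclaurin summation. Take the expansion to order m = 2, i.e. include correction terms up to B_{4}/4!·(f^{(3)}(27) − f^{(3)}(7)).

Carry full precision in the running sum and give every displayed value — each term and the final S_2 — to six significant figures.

Integral: ∫_7^27 x^6 dx = 1.49422e+09.
Endpoint term: (f(7) + f(27))/2 = (117649 + 3.87420e+08)/2 = 1.93769e+08.
So far: 1.68799e+09.
k=1: B_{2}/(2)! × [f^{(1)}(27) − f^{(1)}(7)] = 1/12 × (8.60934e+07 − 100842) = 7.16605e+06.
Partial sum through k=1: 1.69515e+09.
k=2: B_{4}/(4)! × [f^{(3)}(27) − f^{(3)}(7)] = −1/720 × (2.36196e+06 − 41160.0) = -3223.33.

S_2 ≈ 1.69515e+09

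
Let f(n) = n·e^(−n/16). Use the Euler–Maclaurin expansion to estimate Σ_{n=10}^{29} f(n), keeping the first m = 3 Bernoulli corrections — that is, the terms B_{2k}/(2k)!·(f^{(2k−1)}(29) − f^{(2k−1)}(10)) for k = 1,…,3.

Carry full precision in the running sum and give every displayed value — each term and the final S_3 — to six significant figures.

S_3 ≈ 110.148

∫_10^29 x·e^(−x/16) dx evaluates to 105.132.
Endpoint term: (f(10) + f(29))/2 = (5.35261 + 4.73412)/2 = 5.04337.
Integral + boundary = 110.175.
Order-1 term: 1/12 · (-0.132637 − 0.200723) = -0.0277800.
After k=1: 110.148.
Order-2 term: −1/720 · (0.000757242 − 0.00496580) = 5.84522e-06.
After k=2: 110.148.
Order-3 term: 1/30240 · (7.93984e-06 − 3.57326e-05) = -9.19071e-10.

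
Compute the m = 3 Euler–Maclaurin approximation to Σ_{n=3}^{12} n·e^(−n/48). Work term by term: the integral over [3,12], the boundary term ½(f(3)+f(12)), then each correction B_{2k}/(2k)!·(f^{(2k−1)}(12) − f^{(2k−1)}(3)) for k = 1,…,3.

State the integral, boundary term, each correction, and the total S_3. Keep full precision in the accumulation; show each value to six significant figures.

The integral term ∫_3^12 x·e^(−x/48) dx = 56.7369.
Boundary: ½(f(3) + f(12)) = ½(2.81824 + 9.34561) = 6.08192.
Running total after boundary: 62.8188.
Order-1 term: 1/12 · (0.584101 − 0.880700) = -0.0247166.
After k=1: 62.7941.
Order-2 term: −1/720 · (0.000929558 − 0.00119771) = 3.72434e-07.
After k=2: 62.7941.
Order-3 term: 1/30240 · (6.96875e-07 − 8.73773e-07) = -5.84980e-12.

S_3 ≈ 62.7941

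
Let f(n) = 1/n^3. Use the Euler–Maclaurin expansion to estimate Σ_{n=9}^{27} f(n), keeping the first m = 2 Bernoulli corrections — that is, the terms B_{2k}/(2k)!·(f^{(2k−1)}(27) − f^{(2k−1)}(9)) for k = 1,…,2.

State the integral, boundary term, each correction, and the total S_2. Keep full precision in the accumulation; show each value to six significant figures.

∫_9^27 1/x^3 dx evaluates to 0.00548697.
Boundary: ½(f(9) + f(27)) = ½(0.00137174 + 5.08053e-05) = 0.000711274.
Integral + boundary = 0.00619824.
Correction k=1: B_{2}/2! · (f^{(1)}(27) − f^{(1)}(9)) = 1/12 · (-5.64503e-06 − (-0.000457247)) = 3.76335e-05.
Running total after k=1: 0.00623588.
Correction k=2: B_{4}/4! · (f^{(3)}(27) − f^{(3)}(9)) = −1/720 · (-1.54870e-07 − (-0.000112901)) = -1.56591e-07.

S_2 ≈ 0.00623572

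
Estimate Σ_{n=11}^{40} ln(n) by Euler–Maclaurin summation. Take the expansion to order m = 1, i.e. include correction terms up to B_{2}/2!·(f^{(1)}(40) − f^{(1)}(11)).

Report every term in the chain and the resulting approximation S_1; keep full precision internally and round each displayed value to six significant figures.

S_1 ≈ 95.2162

∫_11^40 ln(x) dx evaluates to 92.1783.
Endpoint term: (f(11) + f(40))/2 = (2.39790 + 3.68888)/2 = 3.04339.
Integral + boundary = 95.2217.
Correction k=1: B_{2}/2! · (f^{(1)}(40) − f^{(1)}(11)) = 1/12 · (0.0250000 − 0.0909091) = -0.00549242.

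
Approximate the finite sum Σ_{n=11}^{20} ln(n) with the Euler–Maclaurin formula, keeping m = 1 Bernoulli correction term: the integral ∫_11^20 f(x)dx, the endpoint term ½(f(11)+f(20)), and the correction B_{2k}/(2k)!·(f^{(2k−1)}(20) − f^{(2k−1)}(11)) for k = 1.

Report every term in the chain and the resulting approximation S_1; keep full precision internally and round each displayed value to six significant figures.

∫_11^20 ln(x) dx evaluates to 24.5378.
½[f(11) + f(20)] = ½[2.39790 + 2.99573] = 2.69681.
So far: 27.2346.
Order-1 term: 1/12 · (0.0500000 − 0.0909091) = -0.00340909.

S_1 ≈ 27.2312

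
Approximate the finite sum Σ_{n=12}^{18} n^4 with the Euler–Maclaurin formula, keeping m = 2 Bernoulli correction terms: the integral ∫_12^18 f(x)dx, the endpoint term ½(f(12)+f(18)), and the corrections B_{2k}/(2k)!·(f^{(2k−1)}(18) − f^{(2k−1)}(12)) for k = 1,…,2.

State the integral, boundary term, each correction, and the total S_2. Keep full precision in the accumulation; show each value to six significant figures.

S_2 ≈ 392371

The integral term ∫_12^18 x^4 dx = 328147.
Boundary: ½(f(12) + f(18)) = ½(20736.0 + 104976) = 62856.0.
Running total after boundary: 391003.
Correction k=1: B_{2}/2! · (f^{(1)}(18) − f^{(1)}(12)) = 1/12 · (23328.0 − 6912.00) = 1368.00.
After k=1: 392371.
Correction k=2: B_{4}/4! · (f^{(3)}(18) − f^{(3)}(12)) = −1/720 · (432.000 − 288.000) = -0.200000.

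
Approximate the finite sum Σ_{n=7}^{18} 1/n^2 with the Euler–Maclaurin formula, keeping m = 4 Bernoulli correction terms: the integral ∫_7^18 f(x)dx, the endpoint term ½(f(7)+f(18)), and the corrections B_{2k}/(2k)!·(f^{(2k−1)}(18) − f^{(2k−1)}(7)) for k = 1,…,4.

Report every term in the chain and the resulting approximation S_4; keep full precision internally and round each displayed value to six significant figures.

The integral term ∫_7^18 1/x^2 dx = 0.0873016.
Boundary: ½(f(7) + f(18)) = ½(0.0204082 + 0.00308642) = 0.0117473.
So far: 0.0990489.
k=1: B_{2}/(2)! × [f^{(1)}(18) − f^{(1)}(7)] = 1/12 × (-0.000342936 − (-0.00583090)) = 0.000457331.
After k=1: 0.0995062.
k=2: B_{4}/(4)! × [f^{(3)}(18) − f^{(3)}(7)] = −1/720 × (-1.27013e-05 − (-0.00142798)) = -1.96566e-06.
After k=2: 0.0995042.
k=3: B_{6}/(6)! × [f^{(5)}(18) − f^{(5)}(7)] = 1/30240 × (-1.17605e-06 − (-0.000874271)) = 2.88722e-08.
After k=3: 0.0995043.
k=4: B_{8}/(8)! × [f^{(7)}(18) − f^{(7)}(7)] = −1/1209600 × (-2.03268e-07 − (-0.000999167)) = -8.25863e-10.

S_4 ≈ 0.0995043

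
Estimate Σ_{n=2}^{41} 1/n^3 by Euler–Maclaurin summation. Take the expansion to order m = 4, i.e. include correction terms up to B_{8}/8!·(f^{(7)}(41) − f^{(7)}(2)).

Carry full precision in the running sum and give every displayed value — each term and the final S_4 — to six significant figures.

S_4 ≈ 0.201712

Integral: ∫_2^41 1/x^3 dx = 0.124703.
½[f(2) + f(41)] = ½[0.125000 + 1.45094e-05] = 0.0625073.
Integral + boundary = 0.187210.
Correction k=1: B_{2}/2! · (f^{(1)}(41) − f^{(1)}(2)) = 1/12 · (-1.06166e-06 − (-0.187500)) = 0.0156249.
After k=1: 0.202835.
Correction k=2: B_{4}/4! · (f^{(3)}(41) − f^{(3)}(2)) = −1/720 · (-1.26313e-08 − (-0.937500)) = -0.00130208.
After k=2: 0.201533.
Correction k=3: B_{6}/6! · (f^{(5)}(41) − f^{(5)}(2)) = 1/30240 · (-3.15595e-10 − (-9.84375)) = 0.000325521.
After k=3: 0.201858.
Correction k=4: B_{8}/8! · (f^{(7)}(41) − f^{(7)}(2)) = −1/1209600 · (-1.35174e-11 − (-177.188)) = -0.000146484.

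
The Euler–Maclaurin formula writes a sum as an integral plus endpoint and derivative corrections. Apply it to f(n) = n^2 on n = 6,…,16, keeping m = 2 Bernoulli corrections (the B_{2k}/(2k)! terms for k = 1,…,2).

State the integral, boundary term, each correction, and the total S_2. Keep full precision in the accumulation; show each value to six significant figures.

Integral: ∫_6^16 x^2 dx = 1293.33.
Boundary: ½(f(6) + f(16)) = ½(36.0000 + 256.000) = 146.000.
Integral + boundary = 1439.33.
k=1: B_{2}/(2)! × [f^{(1)}(16) − f^{(1)}(6)] = 1/12 × (32.0000 − 12.0000) = 1.66667.
After k=1: 1441.00.
k=2: B_{4}/(4)! × [f^{(3)}(16) − f^{(3)}(6)] = −1/720 × (0.00000 − 0.00000) = 0.00000.

S_2 ≈ 1441.00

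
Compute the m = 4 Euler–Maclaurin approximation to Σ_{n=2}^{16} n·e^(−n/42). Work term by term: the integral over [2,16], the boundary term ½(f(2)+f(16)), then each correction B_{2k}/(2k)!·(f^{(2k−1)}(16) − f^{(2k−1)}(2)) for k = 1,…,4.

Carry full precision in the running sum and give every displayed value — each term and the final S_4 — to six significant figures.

∫_2^16 x·e^(−x/42) dx evaluates to 97.7618.
Boundary: ½(f(2) + f(16)) = ½(1.90699 + 10.9314) = 6.41918.
Integral + boundary = 104.181.
Correction k=1: B_{2}/2! · (f^{(1)}(16) − f^{(1)}(2)) = 1/12 · (0.422940 − 0.908092) = -0.0404294.
Running total after k=1: 104.141.
Correction k=2: B_{4}/4! · (f^{(3)}(16) − f^{(3)}(2)) = −1/720 · (0.00101438 − 0.00159585) = 8.07607e-07.
Running total after k=2: 104.141.
Correction k=3: B_{6}/6! · (f^{(5)}(16) − f^{(5)}(2)) = 1/30240 · (1.01417e-06 − 1.51753e-06) = -1.66455e-11.
Running total after k=3: 104.141.
Correction k=4: B_{8}/8! · (f^{(7)}(16) − f^{(7)}(2)) = −1/1209600 · (8.23862e-10 − 1.20769e-09) = 3.17322e-16.

S_4 ≈ 104.141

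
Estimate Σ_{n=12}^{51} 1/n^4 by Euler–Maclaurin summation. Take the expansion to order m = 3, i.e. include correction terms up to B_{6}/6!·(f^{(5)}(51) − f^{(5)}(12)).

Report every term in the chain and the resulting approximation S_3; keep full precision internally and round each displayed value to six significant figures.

S_3 ≈ 0.000215909

∫_12^51 1/x^4 dx evaluates to 0.000190388.
Boundary: ½(f(12) + f(51)) = ½(4.82253e-05 + 1.47815e-07) = 2.41866e-05.
So far: 0.000214575.
k=1: B_{2}/(2)! × [f^{(1)}(51) − f^{(1)}(12)] = 1/12 × (-1.15934e-08 − (-1.60751e-05)) = 1.33863e-06.
Partial sum through k=1: 0.000215914.
k=2: B_{4}/(4)! × [f^{(3)}(51) − f^{(3)}(12)] = −1/720 × (-1.33718e-10 − (-3.34898e-06)) = -4.65118e-09.
Partial sum through k=2: 0.000215909.
k=3: B_{6}/(6)! × [f^{(5)}(51) − f^{(5)}(12)] = 1/30240 × (-2.87897e-12 − (-1.30238e-06)) = 4.30681e-11.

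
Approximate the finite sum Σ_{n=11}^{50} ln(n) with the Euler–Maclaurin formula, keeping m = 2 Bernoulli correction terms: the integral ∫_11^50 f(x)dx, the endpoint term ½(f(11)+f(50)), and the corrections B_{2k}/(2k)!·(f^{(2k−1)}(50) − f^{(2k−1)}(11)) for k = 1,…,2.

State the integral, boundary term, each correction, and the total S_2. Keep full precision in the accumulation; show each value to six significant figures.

Integral: ∫_11^50 ln(x) dx = 130.224.
½[f(11) + f(50)] = ½[2.39790 + 3.91202] = 3.15496.
So far: 133.379.
Correction k=1: B_{2}/2! · (f^{(1)}(50) − f^{(1)}(11)) = 1/12 · (0.0200000 − 0.0909091) = -0.00590909.
Running total after k=1: 133.373.
Correction k=2: B_{4}/4! · (f^{(3)}(50) − f^{(3)}(11)) = −1/720 · (1.60000e-05 − 0.00150263) = 2.06476e-06.

S_2 ≈ 133.373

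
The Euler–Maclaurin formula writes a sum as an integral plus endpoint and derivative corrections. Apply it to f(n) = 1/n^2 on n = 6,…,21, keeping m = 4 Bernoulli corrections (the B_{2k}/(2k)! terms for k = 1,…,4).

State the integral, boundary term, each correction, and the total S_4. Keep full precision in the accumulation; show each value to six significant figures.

S_4 ≈ 0.134820

The integral term ∫_6^21 1/x^2 dx = 0.119048.
½[f(6) + f(21)] = ½[0.0277778 + 0.00226757] = 0.0150227.
Running total after boundary: 0.134070.
Order-1 term: 1/12 · (-0.000215959 − (-0.00925926)) = 0.000753608.
Partial sum through k=1: 0.134824.
Order-2 term: −1/720 · (-5.87645e-06 − (-0.00308642)) = -4.27853e-06.
Partial sum through k=2: 0.134820.
Order-3 term: 1/30240 · (-3.99758e-07 − (-0.00257202)) = 8.50402e-08.
Partial sum through k=3: 0.134820.
Order-4 term: −1/1209600 · (-5.07630e-08 − (-0.00400091)) = -3.30759e-09.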